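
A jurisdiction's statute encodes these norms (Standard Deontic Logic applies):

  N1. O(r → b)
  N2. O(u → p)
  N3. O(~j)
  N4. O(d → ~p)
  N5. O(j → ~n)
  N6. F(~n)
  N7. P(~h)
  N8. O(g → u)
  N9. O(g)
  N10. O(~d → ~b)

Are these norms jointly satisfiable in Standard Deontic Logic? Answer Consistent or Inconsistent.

Consistent

Premise 5 is O(j → ~n), but O(j) is not derivable from the premises, so it does not yield O(~n).
So O(~n) is not derivable, and the apparent clash with O(n) does not arise.
A world satisfying every obligation exists (e.g. b=false, d=false, g=true, h=false, j=false, n=true, p=true, r=false, u=true); no atom is both obligatory and forbidden, so the set is consistent.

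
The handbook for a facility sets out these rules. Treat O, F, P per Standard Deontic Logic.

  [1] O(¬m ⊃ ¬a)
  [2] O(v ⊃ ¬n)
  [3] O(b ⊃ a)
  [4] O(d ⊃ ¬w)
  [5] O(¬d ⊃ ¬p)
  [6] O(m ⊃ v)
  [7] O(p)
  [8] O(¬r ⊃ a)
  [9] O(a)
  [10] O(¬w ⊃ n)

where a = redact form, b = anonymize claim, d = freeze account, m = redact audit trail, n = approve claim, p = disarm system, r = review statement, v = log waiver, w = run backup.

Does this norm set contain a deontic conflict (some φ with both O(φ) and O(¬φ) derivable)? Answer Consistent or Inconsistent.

Inconsistent

From premise 9 we have O(a).
Premise 1 is O(¬m ⊃ ¬a); contrapositively O(a ⊃ m). Since O(a) holds, K gives O(m).
Premise 6 is O(m ⊃ v); since O(m), deontic closure gives O(v).
Applying K to premise 2 (O(v ⊃ ¬n)) and O(v) yields O(¬n).
The contrapositive of premise 10 (O(¬w ⊃ n)) is O(¬n ⊃ w), and O(¬n) is already established, so O(w).
Premise 4 is O(d ⊃ ¬w); contrapositively O(w ⊃ ¬d). Since O(w) holds, K gives O(¬d).
Applying K to premise 5 (O(¬d ⊃ ¬p)) and O(¬d) yields O(¬p).
Yet premise 7 states O(p).
We now have both O(¬p) and O(p) — p is simultaneously obligatory and forbidden, violating the D-axiom.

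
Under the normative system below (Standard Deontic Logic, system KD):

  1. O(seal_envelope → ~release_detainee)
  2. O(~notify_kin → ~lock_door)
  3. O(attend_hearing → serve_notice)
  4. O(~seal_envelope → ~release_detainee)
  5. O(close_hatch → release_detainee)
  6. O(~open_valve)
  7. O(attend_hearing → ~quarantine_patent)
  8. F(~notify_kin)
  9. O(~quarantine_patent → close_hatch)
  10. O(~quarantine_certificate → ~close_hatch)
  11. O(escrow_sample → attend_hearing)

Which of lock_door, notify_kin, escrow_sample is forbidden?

escrow_sample

By case analysis on seal_envelope: premise 1 gives O(seal_envelope → ~release_detainee) and premise 4 gives O(~seal_envelope → ~release_detainee), so O(~release_detainee) either way.
Premise 5, O(close_hatch → release_detainee), contraposes to O(~release_detainee → ~close_hatch); with O(~release_detainee) we get O(~close_hatch).
Premise 9 is O(~quarantine_patent → close_hatch); contrapositively O(~close_hatch → quarantine_patent). Since O(~close_hatch) holds, K gives O(quarantine_patent).
The contrapositive of premise 7 (O(attend_hearing → ~quarantine_patent)) is O(quarantine_patent → ~attend_hearing), and O(quarantine_patent) is already established, so O(~attend_hearing).
The contrapositive of premise 11 (O(escrow_sample → attend_hearing)) is O(~attend_hearing → ~escrow_sample), and O(~attend_hearing) is already established, so O(~escrow_sample).
So O(~escrow_sample) holds, i.e. escrow_sample is forbidden. None of the other listed options is forbidden under the premises.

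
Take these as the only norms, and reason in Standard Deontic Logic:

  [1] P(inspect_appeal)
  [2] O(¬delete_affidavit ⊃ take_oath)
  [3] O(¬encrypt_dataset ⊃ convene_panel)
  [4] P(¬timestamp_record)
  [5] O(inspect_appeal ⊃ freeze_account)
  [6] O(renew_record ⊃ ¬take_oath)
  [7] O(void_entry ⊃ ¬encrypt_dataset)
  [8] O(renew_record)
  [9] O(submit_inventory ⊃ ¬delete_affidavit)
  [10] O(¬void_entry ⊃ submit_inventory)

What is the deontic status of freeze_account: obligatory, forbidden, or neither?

Neither

Premise 5 is O(inspect_appeal ⊃ freeze_account), but O(inspect_appeal) is not derivable from the premises (the permission P(inspect_appeal) asserts only ¬O(¬inspect_appeal), not O(inspect_appeal)), so it does not yield O(freeze_account).
No premise or chain of K-axiom applications forces O(freeze_account), and none forces O(¬freeze_account). So freeze_account is neither obligatory nor forbidden under these norms.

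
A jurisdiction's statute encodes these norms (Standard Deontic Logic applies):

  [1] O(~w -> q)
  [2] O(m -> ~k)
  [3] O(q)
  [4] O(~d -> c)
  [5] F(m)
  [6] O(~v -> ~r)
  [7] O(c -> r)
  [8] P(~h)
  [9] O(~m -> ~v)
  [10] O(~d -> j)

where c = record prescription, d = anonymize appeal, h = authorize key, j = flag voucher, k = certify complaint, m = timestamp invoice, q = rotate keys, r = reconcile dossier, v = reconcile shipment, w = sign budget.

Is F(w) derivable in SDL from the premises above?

No

Premise 1 is O(~w -> q); even if O(q) held, inferring O(~w) would be affirming the consequent — invalid.
No other premise forces O(~w). An ideal world satisfying every premise can still have w true, so F(w) is not derivable.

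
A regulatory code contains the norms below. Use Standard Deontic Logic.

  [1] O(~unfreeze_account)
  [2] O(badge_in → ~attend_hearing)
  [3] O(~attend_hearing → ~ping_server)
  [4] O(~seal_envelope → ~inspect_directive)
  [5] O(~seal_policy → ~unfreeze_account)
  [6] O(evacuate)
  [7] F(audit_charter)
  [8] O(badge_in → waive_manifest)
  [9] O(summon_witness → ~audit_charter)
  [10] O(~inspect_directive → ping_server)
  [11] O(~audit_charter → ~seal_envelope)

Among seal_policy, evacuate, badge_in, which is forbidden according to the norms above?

F(audit_charter) at premise 7 means O(~audit_charter).
Applying K to premise 11 (O(~audit_charter → ~seal_envelope)) and O(~audit_charter) yields O(~seal_envelope).
Applying K to premise 4 (O(~seal_envelope → ~inspect_directive)) and O(~seal_envelope) yields O(~inspect_directive).
From O(~inspect_directive) and premise 10, O(~inspect_directive → ping_server), we obtain O(ping_server).
The contrapositive of premise 3 (O(~attend_hearing → ~ping_server)) is O(ping_server → attend_hearing), and O(ping_server) is already established, so O(attend_hearing).
Premise 2 is O(badge_in → ~attend_hearing); contrapositively O(attend_hearing → ~badge_in). Since O(attend_hearing) holds, K gives O(~badge_in).
So O(~badge_in) holds, i.e. badge_in is forbidden. None of the other listed options is forbidden under the premises.

badge_in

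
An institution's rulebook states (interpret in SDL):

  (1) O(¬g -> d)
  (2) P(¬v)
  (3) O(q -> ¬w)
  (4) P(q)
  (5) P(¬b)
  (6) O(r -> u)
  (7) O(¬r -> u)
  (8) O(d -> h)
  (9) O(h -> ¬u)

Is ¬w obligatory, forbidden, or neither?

Neither

Premise 3 is O(q -> ¬w), but O(q) is not derivable from the premises (the permission P(q) asserts only ¬O(¬q), not O(q)), so it does not yield O(¬w).
No premise or chain of K-axiom applications forces O(¬w), and none forces O(w). So ¬w is neither obligatory nor forbidden under these norms.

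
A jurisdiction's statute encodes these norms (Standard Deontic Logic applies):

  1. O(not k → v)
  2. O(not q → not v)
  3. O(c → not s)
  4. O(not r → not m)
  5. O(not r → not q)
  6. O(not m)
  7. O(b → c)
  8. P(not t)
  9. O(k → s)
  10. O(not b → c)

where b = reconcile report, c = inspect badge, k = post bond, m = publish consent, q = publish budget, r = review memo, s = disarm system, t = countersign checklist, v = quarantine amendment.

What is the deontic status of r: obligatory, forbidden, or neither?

Obligatory

Premises 10 and 7 are O(not b → c) and O(b → c); every ideal world satisfies not b or b, so in either case c holds — hence O(c).
Applying K to premise 3 (O(c → not s)) and O(c) yields O(not s).
Premise 9 is O(k → s); contrapositively O(not s → not k). Since O(not s) holds, K gives O(not k).
From O(not k) and premise 1, O(not k → v), we obtain O(v).
Premise 2 is O(not q → not v); contrapositively O(v → q). Since O(v) holds, K gives O(q).
Premise 5 is O(not r → not q); contrapositively O(q → r). Since O(q) holds, K gives O(r).
Premises 4, 6, 8 do not contribute to this derivation.
Hence r is obligatory.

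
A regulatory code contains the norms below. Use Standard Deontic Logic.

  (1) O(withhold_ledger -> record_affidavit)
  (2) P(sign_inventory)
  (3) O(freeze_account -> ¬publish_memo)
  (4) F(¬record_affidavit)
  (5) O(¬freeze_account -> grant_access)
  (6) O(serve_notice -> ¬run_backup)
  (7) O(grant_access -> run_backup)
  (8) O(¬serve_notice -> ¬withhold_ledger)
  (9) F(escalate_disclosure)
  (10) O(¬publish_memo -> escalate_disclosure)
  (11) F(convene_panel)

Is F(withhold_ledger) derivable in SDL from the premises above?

Premise 9, F(escalate_disclosure), is equivalent to O(¬escalate_disclosure).
Premise 10, O(¬publish_memo -> escalate_disclosure), contraposes to O(¬escalate_disclosure -> publish_memo); with O(¬escalate_disclosure) we get O(publish_memo).
Premise 3, O(freeze_account -> ¬publish_memo), contraposes to O(publish_memo -> ¬freeze_account); with O(publish_memo) we get O(¬freeze_account).
From O(¬freeze_account) and premise 5, O(¬freeze_account -> grant_access), we obtain O(grant_access).
With premise 7, O(grant_access -> run_backup), the K-axiom yields O(run_backup).
Premise 6, O(serve_notice -> ¬run_backup), contraposes to O(run_backup -> ¬serve_notice); with O(run_backup) we get O(¬serve_notice).
Applying K to premise 8 (O(¬serve_notice -> ¬withhold_ledger)) and O(¬serve_notice) yields O(¬withhold_ledger).
Premises 1, 2, 4, 11 do not contribute to this derivation.
So O(¬withhold_ledger) holds, i.e. F(withhold_ledger). The claim follows.

Yes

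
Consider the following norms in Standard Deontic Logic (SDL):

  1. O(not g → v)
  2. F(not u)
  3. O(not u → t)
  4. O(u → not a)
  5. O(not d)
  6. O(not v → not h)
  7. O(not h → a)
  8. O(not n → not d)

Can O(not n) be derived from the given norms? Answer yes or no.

Premise 8 is O(not n → not d); even if O(not d) held, inferring O(not n) would be affirming the consequent — invalid.
No other premise forces O(not n). An ideal world satisfying every premise can still have not n false, so O(not n) is not derivable.

No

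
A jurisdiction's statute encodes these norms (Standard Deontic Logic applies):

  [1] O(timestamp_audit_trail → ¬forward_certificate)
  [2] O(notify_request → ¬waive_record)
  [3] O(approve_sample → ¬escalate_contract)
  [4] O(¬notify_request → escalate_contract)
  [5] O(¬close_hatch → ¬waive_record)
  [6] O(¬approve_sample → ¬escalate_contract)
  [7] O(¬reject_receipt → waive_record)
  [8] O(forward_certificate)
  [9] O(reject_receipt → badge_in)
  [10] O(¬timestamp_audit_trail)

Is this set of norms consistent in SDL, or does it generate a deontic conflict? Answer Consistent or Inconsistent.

Consistent

Premise 1 is O(timestamp_audit_trail → ¬forward_certificate), but O(timestamp_audit_trail) is not derivable from the premises, so it does not yield O(¬forward_certificate).
So O(¬forward_certificate) is not derivable, and the apparent clash with O(forward_certificate) does not arise.
A world satisfying every obligation exists (e.g. approve_sample=false, badge_in=true, close_hatch=false, escalate_contract=false, forward_certificate=true, notify_request=true, reject_receipt=true, timestamp_audit_trail=false, waive_record=false); no atom is both obligatory and forbidden, so the set is consistent.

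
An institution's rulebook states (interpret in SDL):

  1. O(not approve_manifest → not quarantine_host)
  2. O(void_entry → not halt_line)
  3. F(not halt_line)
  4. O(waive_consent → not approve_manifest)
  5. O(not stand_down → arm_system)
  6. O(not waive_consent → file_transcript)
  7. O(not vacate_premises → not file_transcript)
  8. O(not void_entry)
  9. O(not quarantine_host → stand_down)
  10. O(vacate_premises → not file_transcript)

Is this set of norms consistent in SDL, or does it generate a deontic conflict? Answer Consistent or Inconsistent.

Premise 2 is O(void_entry → not halt_line), but O(void_entry) is not derivable from the premises, so it does not yield O(not halt_line).
So O(not halt_line) is not derivable, and the apparent clash with O(halt_line) does not arise.
A world satisfying every obligation exists (e.g. approve_manifest=false, arm_system=false, file_transcript=false, halt_line=true, quarantine_host=false, stand_down=true, vacate_premises=false, void_entry=false, waive_consent=true); no atom is both obligatory and forbidden, so the set is consistent.

Consistent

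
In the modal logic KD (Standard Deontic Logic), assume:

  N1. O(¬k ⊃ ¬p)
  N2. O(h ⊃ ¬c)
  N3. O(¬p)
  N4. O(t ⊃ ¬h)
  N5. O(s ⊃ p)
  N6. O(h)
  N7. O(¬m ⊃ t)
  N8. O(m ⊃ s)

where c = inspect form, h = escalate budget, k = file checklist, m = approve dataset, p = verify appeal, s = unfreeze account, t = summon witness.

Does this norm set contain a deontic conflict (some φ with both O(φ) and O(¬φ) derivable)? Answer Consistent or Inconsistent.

Inconsistent

From premise 3 we have O(¬p).
The contrapositive of premise 5 (O(s ⊃ p)) is O(¬p ⊃ ¬s), and O(¬p) is already established, so O(¬s).
Premise 8, O(m ⊃ s), contraposes to O(¬s ⊃ ¬m); with O(¬s) we get O(¬m).
From O(¬m) and premise 7, O(¬m ⊃ t), we obtain O(t).
With premise 4, O(t ⊃ ¬h), the K-axiom yields O(¬h).
Yet premise 6 states O(h).
We now have both O(¬h) and O(h) — h is simultaneously obligatory and forbidden, violating the D-axiom.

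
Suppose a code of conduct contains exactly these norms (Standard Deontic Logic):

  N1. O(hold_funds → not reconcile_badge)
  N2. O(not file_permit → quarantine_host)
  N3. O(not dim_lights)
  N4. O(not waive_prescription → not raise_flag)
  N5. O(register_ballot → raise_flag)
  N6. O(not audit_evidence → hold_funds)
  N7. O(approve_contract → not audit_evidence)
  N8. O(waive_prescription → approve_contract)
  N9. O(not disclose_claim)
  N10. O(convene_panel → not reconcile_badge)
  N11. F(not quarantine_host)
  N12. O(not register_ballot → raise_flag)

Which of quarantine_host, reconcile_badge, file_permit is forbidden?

Premises 5 and 12 cover both cases: O(register_ballot → raise_flag) and O(not register_ballot → raise_flag). Since register_ballot ∨ not register_ballot is a tautology, O(raise_flag) follows.
The contrapositive of premise 4 (O(not waive_prescription → not raise_flag)) is O(raise_flag → waive_prescription), and O(raise_flag) is already established, so O(waive_prescription).
From O(waive_prescription) and premise 8, O(waive_prescription → approve_contract), we obtain O(approve_contract).
From O(approve_contract) and premise 7, O(approve_contract → not audit_evidence), we obtain O(not audit_evidence).
Premise 6 is O(not audit_evidence → hold_funds); since O(not audit_evidence), deontic closure gives O(hold_funds).
From O(hold_funds) and premise 1, O(hold_funds → not reconcile_badge), we obtain O(not reconcile_badge).
So O(not reconcile_badge) holds, i.e. reconcile_badge is forbidden. None of the other listed options is forbidden under the premises.

reconcile_badge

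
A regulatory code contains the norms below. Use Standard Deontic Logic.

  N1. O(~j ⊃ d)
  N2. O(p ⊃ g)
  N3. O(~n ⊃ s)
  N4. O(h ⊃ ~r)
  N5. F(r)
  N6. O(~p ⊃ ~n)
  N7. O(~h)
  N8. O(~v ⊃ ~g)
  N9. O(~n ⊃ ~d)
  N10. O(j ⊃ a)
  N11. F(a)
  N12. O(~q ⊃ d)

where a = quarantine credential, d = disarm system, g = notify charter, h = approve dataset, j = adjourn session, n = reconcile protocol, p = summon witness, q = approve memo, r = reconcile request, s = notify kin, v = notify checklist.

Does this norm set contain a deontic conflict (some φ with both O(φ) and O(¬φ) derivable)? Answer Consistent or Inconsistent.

Consistent

Premise 4 is O(h ⊃ ~r); even if O(~r) held, inferring O(h) would be affirming the consequent — invalid.
So O(h) is not derivable, and the apparent clash with O(~h) does not arise.
A world satisfying every obligation exists (e.g. a=false, d=true, g=true, h=false, j=false, n=true, p=true, q=false, r=false, s=false, v=true); no atom is both obligatory and forbidden, so the set is consistent.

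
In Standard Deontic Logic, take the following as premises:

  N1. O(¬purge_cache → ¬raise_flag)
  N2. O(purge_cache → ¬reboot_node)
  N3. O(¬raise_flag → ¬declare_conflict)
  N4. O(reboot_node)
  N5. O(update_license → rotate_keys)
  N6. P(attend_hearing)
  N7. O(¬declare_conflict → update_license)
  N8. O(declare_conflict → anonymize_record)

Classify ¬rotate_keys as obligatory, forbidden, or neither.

Premise 4 states O(reboot_node) outright.
The contrapositive of premise 2 (O(purge_cache → ¬reboot_node)) is O(reboot_node → ¬purge_cache), and O(reboot_node) is already established, so O(¬purge_cache).
Applying K to premise 1 (O(¬purge_cache → ¬raise_flag)) and O(¬purge_cache) yields O(¬raise_flag).
Applying K to premise 3 (O(¬raise_flag → ¬declare_conflict)) and O(¬raise_flag) yields O(¬declare_conflict).
Premise 7 is O(¬declare_conflict → update_license); since O(¬declare_conflict), deontic closure gives O(update_license).
Premise 5 is O(update_license → rotate_keys); since O(update_license), deontic closure gives O(rotate_keys).
Premises 6, 8 do not contribute to this derivation.
Thus O(rotate_keys), which is F(¬rotate_keys): ¬rotate_keys is forbidden.

Forbidden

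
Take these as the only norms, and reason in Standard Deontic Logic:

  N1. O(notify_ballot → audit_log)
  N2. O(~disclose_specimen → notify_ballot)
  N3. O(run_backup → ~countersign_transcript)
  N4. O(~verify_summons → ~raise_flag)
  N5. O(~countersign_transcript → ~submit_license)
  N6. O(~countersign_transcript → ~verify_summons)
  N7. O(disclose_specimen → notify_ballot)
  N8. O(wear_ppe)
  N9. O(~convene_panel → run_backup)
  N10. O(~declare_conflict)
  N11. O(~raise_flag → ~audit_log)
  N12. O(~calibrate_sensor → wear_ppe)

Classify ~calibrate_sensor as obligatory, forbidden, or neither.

Neither

Premise 12 is O(~calibrate_sensor → wear_ppe); even if O(wear_ppe) held, inferring O(~calibrate_sensor) would be affirming the consequent — invalid.
No premise or chain of K-axiom applications forces O(~calibrate_sensor), and none forces O(calibrate_sensor). So ~calibrate_sensor is neither obligatory nor forbidden under these norms.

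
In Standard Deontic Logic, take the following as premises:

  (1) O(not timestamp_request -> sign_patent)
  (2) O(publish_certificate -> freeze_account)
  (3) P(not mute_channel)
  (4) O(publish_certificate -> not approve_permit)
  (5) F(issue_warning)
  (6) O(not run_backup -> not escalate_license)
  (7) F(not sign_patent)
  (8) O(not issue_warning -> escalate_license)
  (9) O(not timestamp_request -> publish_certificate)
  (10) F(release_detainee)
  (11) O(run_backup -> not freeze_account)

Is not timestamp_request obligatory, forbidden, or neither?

Premise 5 is F(issue_warning), i.e. O(not issue_warning).
With premise 8, O(not issue_warning -> escalate_license), the K-axiom yields O(escalate_license).
Premise 6, O(not run_backup -> not escalate_license), contraposes to O(escalate_license -> run_backup); with O(escalate_license) we get O(run_backup).
With premise 11, O(run_backup -> not freeze_account), the K-axiom yields O(not freeze_account).
Premise 2, O(publish_certificate -> freeze_account), contraposes to O(not freeze_account -> not publish_certificate); with O(not freeze_account) we get O(not publish_certificate).
The contrapositive of premise 9 (O(not timestamp_request -> publish_certificate)) is O(not publish_certificate -> timestamp_request), and O(not publish_certificate) is already established, so O(timestamp_request).
Premises 1, 3, 4, 7, 10 do not contribute to this derivation.
Thus O(timestamp_request), which is F(not timestamp_request): not timestamp_request is forbidden.

Forbidden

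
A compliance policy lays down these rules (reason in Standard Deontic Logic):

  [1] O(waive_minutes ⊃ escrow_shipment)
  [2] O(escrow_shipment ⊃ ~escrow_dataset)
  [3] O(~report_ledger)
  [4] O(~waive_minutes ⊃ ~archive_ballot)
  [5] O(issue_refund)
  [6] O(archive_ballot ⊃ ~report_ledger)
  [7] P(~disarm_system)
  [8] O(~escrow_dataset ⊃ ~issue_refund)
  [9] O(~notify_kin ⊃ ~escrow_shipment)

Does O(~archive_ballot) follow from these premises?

Yes

From premise 5 we have O(issue_refund).
Premise 8 is O(~escrow_dataset ⊃ ~issue_refund); contrapositively O(issue_refund ⊃ escrow_dataset). Since O(issue_refund) holds, K gives O(escrow_dataset).
Premise 2, O(escrow_shipment ⊃ ~escrow_dataset), contraposes to O(escrow_dataset ⊃ ~escrow_shipment); with O(escrow_dataset) we get O(~escrow_shipment).
The contrapositive of premise 1 (O(waive_minutes ⊃ escrow_shipment)) is O(~escrow_shipment ⊃ ~waive_minutes), and O(~escrow_shipment) is already established, so O(~waive_minutes).
Premise 4 is O(~waive_minutes ⊃ ~archive_ballot); since O(~waive_minutes), deontic closure gives O(~archive_ballot).
Premises 3, 6, 7, 9 do not contribute to this derivation.
So O(~archive_ballot) follows.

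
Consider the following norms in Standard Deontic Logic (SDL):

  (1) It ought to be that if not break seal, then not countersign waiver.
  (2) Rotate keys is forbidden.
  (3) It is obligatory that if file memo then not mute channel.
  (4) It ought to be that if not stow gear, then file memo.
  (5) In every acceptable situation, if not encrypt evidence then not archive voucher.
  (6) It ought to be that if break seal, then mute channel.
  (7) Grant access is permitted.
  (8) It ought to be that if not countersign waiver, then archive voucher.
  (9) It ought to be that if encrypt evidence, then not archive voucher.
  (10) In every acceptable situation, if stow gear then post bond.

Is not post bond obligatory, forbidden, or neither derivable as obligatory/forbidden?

Forbidden

Premises 5 and 9 cover both cases: O(¬encrypt_evidence → ¬archive_voucher) and O(encrypt_evidence → ¬archive_voucher). Since ¬encrypt_evidence ∨ encrypt_evidence is a tautology, O(¬archive_voucher) follows.
The contrapositive of premise 8 (O(¬countersign_waiver → archive_voucher)) is O(¬archive_voucher → countersign_waiver), and O(¬archive_voucher) is already established, so O(countersign_waiver).
Premise 1, O(¬break_seal → ¬countersign_waiver), contraposes to O(countersign_waiver → break_seal); with O(countersign_waiver) we get O(break_seal).
With premise 6, O(break_seal → mute_channel), the K-axiom yields O(mute_channel).
Premise 3, O(file_memo → ¬mute_channel), contraposes to O(mute_channel → ¬file_memo); with O(mute_channel) we get O(¬file_memo).
Premise 4, O(¬stow_gear → file_memo), contraposes to O(¬file_memo → stow_gear); with O(¬file_memo) we get O(stow_gear).
Applying K to premise 10 (O(stow_gear → post_bond)) and O(stow_gear) yields O(post_bond).
Premises 2, 7 do not contribute to this derivation.
Thus O(post_bond), which is F(¬post_bond): ¬post_bond is forbidden.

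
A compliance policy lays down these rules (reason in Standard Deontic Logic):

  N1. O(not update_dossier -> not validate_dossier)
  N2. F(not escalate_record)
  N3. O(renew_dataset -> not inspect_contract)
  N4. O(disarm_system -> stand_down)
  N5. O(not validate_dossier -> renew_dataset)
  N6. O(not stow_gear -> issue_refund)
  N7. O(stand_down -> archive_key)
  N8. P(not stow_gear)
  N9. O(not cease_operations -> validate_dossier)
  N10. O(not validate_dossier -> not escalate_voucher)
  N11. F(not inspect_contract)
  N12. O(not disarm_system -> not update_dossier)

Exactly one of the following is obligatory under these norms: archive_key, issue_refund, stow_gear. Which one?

archive_key

F(not inspect_contract) at premise 11 means O(inspect_contract).
Premise 3 is O(renew_dataset -> not inspect_contract); contrapositively O(inspect_contract -> not renew_dataset). Since O(inspect_contract) holds, K gives O(not renew_dataset).
Premise 5 is O(not validate_dossier -> renew_dataset); contrapositively O(not renew_dataset -> validate_dossier). Since O(not renew_dataset) holds, K gives O(validate_dossier).
Premise 1 is O(not update_dossier -> not validate_dossier); contrapositively O(validate_dossier -> update_dossier). Since O(validate_dossier) holds, K gives O(update_dossier).
The contrapositive of premise 12 (O(not disarm_system -> not update_dossier)) is O(update_dossier -> disarm_system), and O(update_dossier) is already established, so O(disarm_system).
With premise 4, O(disarm_system -> stand_down), the K-axiom yields O(stand_down).
Applying K to premise 7 (O(stand_down -> archive_key)) and O(stand_down) yields O(archive_key).
So O(archive_key) holds — archive_key is obligatory. None of the other listed options is made obligatory by any chain of premises.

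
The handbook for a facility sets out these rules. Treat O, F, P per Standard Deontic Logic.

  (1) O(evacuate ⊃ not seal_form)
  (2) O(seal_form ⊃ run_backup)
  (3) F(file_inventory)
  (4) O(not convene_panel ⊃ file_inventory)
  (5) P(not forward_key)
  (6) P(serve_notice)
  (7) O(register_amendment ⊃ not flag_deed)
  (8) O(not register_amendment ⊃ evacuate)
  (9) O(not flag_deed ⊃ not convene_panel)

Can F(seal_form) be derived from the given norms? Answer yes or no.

F(file_inventory) at premise 3 means O(not file_inventory).
The contrapositive of premise 4 (O(not convene_panel ⊃ file_inventory)) is O(not file_inventory ⊃ convene_panel), and O(not file_inventory) is already established, so O(convene_panel).
Premise 9, O(not flag_deed ⊃ not convene_panel), contraposes to O(convene_panel ⊃ flag_deed); with O(convene_panel) we get O(flag_deed).
The contrapositive of premise 7 (O(register_amendment ⊃ not flag_deed)) is O(flag_deed ⊃ not register_amendment), and O(flag_deed) is already established, so O(not register_amendment).
Premise 8 is O(not register_amendment ⊃ evacuate); since O(not register_amendment), deontic closure gives O(evacuate).
Applying K to premise 1 (O(evacuate ⊃ not seal_form)) and O(evacuate) yields O(not seal_form).
Premises 2, 5, 6 do not contribute to this derivation.
So O(not seal_form) holds, i.e. F(seal_form). The claim follows.

Yes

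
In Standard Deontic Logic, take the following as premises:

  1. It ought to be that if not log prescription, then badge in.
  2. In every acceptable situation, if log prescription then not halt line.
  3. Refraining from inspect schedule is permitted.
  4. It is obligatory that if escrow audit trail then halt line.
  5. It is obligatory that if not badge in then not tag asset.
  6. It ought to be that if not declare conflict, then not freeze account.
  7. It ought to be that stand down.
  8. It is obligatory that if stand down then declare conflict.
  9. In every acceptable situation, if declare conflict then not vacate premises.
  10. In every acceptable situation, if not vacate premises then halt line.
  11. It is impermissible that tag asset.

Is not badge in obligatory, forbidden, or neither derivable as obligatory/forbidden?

Premise 7 states O(stand_down) outright.
Applying K to premise 8 (O(stand_down → declare_conflict)) and O(stand_down) yields O(declare_conflict).
From O(declare_conflict) and premise 9, O(declare_conflict → ¬vacate_premises), we obtain O(¬vacate_premises).
With premise 10, O(¬vacate_premises → halt_line), the K-axiom yields O(halt_line).
Premise 2 is O(log_prescription → ¬halt_line); contrapositively O(halt_line → ¬log_prescription). Since O(halt_line) holds, K gives O(¬log_prescription).
Applying K to premise 1 (O(¬log_prescription → badge_in)) and O(¬log_prescription) yields O(badge_in).
Premises 3, 4, 5, 6, 11 do not contribute to this derivation.
Thus O(badge_in), which is F(¬badge_in): ¬badge_in is forbidden.

Forbidden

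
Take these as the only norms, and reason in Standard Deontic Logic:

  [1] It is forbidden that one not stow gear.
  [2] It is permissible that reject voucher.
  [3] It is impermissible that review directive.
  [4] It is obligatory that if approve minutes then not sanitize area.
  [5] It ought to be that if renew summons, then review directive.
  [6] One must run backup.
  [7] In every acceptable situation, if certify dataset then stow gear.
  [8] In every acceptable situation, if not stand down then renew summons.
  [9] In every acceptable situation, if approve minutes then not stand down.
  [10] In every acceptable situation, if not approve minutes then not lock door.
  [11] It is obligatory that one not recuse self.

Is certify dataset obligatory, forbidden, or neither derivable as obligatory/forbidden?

Neither

Premise 7 is O(certify_dataset → stow_gear); even if O(stow_gear) held, inferring O(certify_dataset) would be affirming the consequent — invalid.
No premise or chain of K-axiom applications forces O(certify_dataset), and none forces O(¬certify_dataset). So certify_dataset is neither obligatory nor forbidden under these norms.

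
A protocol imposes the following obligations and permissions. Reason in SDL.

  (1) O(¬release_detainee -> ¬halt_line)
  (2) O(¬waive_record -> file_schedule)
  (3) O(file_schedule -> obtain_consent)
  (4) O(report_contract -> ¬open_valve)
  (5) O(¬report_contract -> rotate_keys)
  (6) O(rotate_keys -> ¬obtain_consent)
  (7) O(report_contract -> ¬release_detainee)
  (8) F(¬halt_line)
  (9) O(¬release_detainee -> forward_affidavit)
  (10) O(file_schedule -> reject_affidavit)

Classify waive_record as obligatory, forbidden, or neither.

Obligatory

Premise 8 is F(¬halt_line), i.e. O(halt_line).
Premise 1, O(¬release_detainee -> ¬halt_line), contraposes to O(halt_line -> release_detainee); with O(halt_line) we get O(release_detainee).
The contrapositive of premise 7 (O(report_contract -> ¬release_detainee)) is O(release_detainee -> ¬report_contract), and O(release_detainee) is already established, so O(¬report_contract).
From O(¬report_contract) and premise 5, O(¬report_contract -> rotate_keys), we obtain O(rotate_keys).
From O(rotate_keys) and premise 6, O(rotate_keys -> ¬obtain_consent), we obtain O(¬obtain_consent).
Premise 3, O(file_schedule -> obtain_consent), contraposes to O(¬obtain_consent -> ¬file_schedule); with O(¬obtain_consent) we get O(¬file_schedule).
Premise 2 is O(¬waive_record -> file_schedule); contrapositively O(¬file_schedule -> waive_record). Since O(¬file_schedule) holds, K gives O(waive_record).
Premises 4, 9, 10 do not contribute to this derivation.
Hence waive_record is obligatory.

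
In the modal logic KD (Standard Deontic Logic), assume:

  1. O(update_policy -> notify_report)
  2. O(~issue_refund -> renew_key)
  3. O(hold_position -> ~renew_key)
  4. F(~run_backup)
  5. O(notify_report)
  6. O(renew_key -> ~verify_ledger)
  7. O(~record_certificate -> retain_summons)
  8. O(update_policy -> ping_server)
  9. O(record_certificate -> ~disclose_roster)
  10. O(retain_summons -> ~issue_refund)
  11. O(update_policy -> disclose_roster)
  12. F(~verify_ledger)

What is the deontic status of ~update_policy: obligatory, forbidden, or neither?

Obligatory

F(~verify_ledger) at premise 12 means O(verify_ledger).
Premise 6, O(renew_key -> ~verify_ledger), contraposes to O(verify_ledger -> ~renew_key); with O(verify_ledger) we get O(~renew_key).
The contrapositive of premise 2 (O(~issue_refund -> renew_key)) is O(~renew_key -> issue_refund), and O(~renew_key) is already established, so O(issue_refund).
Premise 10, O(retain_summons -> ~issue_refund), contraposes to O(issue_refund -> ~retain_summons); with O(issue_refund) we get O(~retain_summons).
Premise 7 is O(~record_certificate -> retain_summons); contrapositively O(~retain_summons -> record_certificate). Since O(~retain_summons) holds, K gives O(record_certificate).
Applying K to premise 9 (O(record_certificate -> ~disclose_roster)) and O(record_certificate) yields O(~disclose_roster).
The contrapositive of premise 11 (O(update_policy -> disclose_roster)) is O(~disclose_roster -> ~update_policy), and O(~disclose_roster) is already established, so O(~update_policy).
Premises 1, 3, 4, 5, 8 do not contribute to this derivation.
Hence ~update_policy is obligatory.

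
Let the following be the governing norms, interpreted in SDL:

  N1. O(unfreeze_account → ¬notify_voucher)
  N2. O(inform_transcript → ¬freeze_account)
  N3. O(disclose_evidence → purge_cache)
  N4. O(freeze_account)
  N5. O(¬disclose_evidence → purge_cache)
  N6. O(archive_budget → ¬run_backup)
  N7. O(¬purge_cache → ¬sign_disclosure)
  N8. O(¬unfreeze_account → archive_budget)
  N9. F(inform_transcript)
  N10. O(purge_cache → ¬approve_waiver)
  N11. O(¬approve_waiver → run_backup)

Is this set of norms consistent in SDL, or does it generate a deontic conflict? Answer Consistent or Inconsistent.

Premise 2 is O(inform_transcript → ¬freeze_account), but O(inform_transcript) is not derivable from the premises, so it does not yield O(¬freeze_account).
So O(¬freeze_account) is not derivable, and the apparent clash with O(freeze_account) does not arise.
A world satisfying every obligation exists (e.g. approve_waiver=false, archive_budget=false, disclose_evidence=false, freeze_account=true, inform_transcript=false, notify_voucher=false, purge_cache=true, run_backup=true, sign_disclosure=false, unfreeze_account=true); no atom is both obligatory and forbidden, so the set is consistent.

Consistent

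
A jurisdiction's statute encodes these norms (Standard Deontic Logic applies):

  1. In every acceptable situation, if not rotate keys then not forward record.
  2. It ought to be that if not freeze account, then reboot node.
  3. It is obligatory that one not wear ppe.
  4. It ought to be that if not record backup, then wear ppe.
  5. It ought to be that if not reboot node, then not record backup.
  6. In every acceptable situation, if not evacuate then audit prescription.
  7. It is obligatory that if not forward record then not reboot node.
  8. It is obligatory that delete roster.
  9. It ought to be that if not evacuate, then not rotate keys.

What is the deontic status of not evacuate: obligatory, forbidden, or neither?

Forbidden

Premise 3 gives O(¬wear_ppe).
Premise 4 is O(¬record_backup → wear_ppe); contrapositively O(¬wear_ppe → record_backup). Since O(¬wear_ppe) holds, K gives O(record_backup).
The contrapositive of premise 5 (O(¬reboot_node → ¬record_backup)) is O(record_backup → reboot_node), and O(record_backup) is already established, so O(reboot_node).
The contrapositive of premise 7 (O(¬forward_record → ¬reboot_node)) is O(reboot_node → forward_record), and O(reboot_node) is already established, so O(forward_record).
The contrapositive of premise 1 (O(¬rotate_keys → ¬forward_record)) is O(forward_record → rotate_keys), and O(forward_record) is already established, so O(rotate_keys).
The contrapositive of premise 9 (O(¬evacuate → ¬rotate_keys)) is O(rotate_keys → evacuate), and O(rotate_keys) is already established, so O(evacuate).
Premises 2, 6, 8 do not contribute to this derivation.
Thus O(evacuate), which is F(¬evacuate): ¬evacuate is forbidden.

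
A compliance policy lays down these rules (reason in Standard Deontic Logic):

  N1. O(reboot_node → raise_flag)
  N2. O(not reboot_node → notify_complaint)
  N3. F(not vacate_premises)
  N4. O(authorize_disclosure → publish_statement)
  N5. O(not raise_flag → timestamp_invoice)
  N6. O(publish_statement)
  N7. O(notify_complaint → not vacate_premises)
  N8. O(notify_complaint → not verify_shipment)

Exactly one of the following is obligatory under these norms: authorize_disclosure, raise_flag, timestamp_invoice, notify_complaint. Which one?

Premise 3 is F(not vacate_premises), i.e. O(vacate_premises).
Premise 7 is O(notify_complaint → not vacate_premises); contrapositively O(vacate_premises → not notify_complaint). Since O(vacate_premises) holds, K gives O(not notify_complaint).
Premise 2 is O(not reboot_node → notify_complaint); contrapositively O(not notify_complaint → reboot_node). Since O(not notify_complaint) holds, K gives O(reboot_node).
With premise 1, O(reboot_node → raise_flag), the K-axiom yields O(raise_flag).
So O(raise_flag) holds — raise_flag is obligatory. None of the other listed options is made obligatory by any chain of premises.

raise_flag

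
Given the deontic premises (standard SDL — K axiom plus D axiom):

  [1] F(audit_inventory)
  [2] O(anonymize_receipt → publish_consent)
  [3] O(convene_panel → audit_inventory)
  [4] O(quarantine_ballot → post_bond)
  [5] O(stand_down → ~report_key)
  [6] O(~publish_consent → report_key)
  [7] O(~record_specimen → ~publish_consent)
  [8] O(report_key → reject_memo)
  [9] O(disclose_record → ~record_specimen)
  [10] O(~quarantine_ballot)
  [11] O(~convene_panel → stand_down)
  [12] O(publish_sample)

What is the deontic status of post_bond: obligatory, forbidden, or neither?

Neither

Premise 4 is O(quarantine_ballot → post_bond), but O(quarantine_ballot) is not derivable from the premises, so it does not yield O(post_bond).
No premise or chain of K-axiom applications forces O(post_bond), and none forces O(~post_bond). So post_bond is neither obligatory nor forbidden under these norms.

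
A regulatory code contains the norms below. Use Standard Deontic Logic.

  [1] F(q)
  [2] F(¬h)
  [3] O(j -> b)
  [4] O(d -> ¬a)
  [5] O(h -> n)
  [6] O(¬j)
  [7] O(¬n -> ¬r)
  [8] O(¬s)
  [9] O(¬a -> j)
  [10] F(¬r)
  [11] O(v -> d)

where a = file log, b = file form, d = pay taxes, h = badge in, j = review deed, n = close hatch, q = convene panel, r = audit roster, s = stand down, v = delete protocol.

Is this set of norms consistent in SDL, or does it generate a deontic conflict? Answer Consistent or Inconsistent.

Premise 7 is O(¬n -> ¬r), but O(¬n) is not derivable from the premises, so it does not yield O(¬r).
So O(¬r) is not derivable, and the apparent clash with O(r) does not arise.
A world satisfying every obligation exists (e.g. a=true, b=false, d=false, h=true, j=false, n=true, q=false, r=true, s=false, v=false); no atom is both obligatory and forbidden, so the set is consistent.

Consistent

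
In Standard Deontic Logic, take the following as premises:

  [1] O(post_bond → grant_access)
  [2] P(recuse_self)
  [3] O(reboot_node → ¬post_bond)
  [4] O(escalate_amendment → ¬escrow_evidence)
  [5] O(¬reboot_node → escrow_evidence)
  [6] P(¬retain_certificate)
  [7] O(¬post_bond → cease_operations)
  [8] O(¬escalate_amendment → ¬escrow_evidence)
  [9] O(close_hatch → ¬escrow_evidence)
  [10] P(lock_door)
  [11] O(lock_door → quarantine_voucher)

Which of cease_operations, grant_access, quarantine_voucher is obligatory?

By case analysis on escalate_amendment: premise 4 gives O(escalate_amendment → ¬escrow_evidence) and premise 8 gives O(¬escalate_amendment → ¬escrow_evidence), so O(¬escrow_evidence) either way.
Premise 5 is O(¬reboot_node → escrow_evidence); contrapositively O(¬escrow_evidence → reboot_node). Since O(¬escrow_evidence) holds, K gives O(reboot_node).
Premise 3 is O(reboot_node → ¬post_bond); since O(reboot_node), deontic closure gives O(¬post_bond).
Premise 7 is O(¬post_bond → cease_operations); since O(¬post_bond), deontic closure gives O(cease_operations).
So O(cease_operations) holds — cease_operations is obligatory. None of the other listed options is made obligatory by any chain of premises.

cease_operations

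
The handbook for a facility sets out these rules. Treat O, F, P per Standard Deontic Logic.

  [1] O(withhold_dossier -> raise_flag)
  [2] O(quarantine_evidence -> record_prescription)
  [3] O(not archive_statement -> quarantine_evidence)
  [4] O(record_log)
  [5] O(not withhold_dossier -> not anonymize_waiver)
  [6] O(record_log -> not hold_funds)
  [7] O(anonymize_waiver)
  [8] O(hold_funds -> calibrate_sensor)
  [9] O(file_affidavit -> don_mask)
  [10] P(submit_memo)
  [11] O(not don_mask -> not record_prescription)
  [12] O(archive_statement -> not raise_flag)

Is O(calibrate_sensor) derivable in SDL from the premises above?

Premise 8 is O(hold_funds -> calibrate_sensor), but O(hold_funds) is not derivable from the premises, so it does not yield O(calibrate_sensor).
No other premise forces O(calibrate_sensor). An ideal world satisfying every premise can still have calibrate_sensor false, so O(calibrate_sensor) is not derivable.

No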